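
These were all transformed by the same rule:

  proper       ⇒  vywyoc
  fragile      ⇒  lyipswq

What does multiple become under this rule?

sbtcsaxr

In proper: p→v is +6, r→y is +7, o→w is +8, p→y is +9 — the shift increases by 1 each position. The shift increases by 1 at each position, starting from +6: 6, 7, 8, ….
On multiple: m+6=s, u+7=b, l+8=t, t+9=c, i+10=s, p+11=a, l+12=x, e+13=r.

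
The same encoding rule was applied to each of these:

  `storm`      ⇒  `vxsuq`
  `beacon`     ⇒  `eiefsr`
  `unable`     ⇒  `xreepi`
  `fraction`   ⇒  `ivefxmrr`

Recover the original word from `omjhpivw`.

lifeless

Shifts by position in storm: pos 0: s→v (+3), pos 1: t→x (+4), pos 2: o→s (+4), pos 3: r→u (+3), pos 4: m→q (+4) — repeating every 3. It's a Vigenère-style cipher with numeric key [3,4,4]: position i shifts by key[i mod 3].
Undoing it on omjhpivw: o−3=l, m−4=i, j−4=f, h−3=e, p−4=l, i−4=e, v−3=s, w−4=s.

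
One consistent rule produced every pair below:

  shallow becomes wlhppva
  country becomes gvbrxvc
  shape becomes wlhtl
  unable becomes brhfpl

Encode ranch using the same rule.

The shift depends on letter class: consonant s→w is +4, but vowel a→h is +7. Two shifts are in play — +7 for a/e/i/o/u, +4 for every other letter.
For ranch: r(cons)+4=v, a(vowel)+7=h, n(cons)+4=r, c(cons)+4=g, h(cons)+4=l.

vhrgl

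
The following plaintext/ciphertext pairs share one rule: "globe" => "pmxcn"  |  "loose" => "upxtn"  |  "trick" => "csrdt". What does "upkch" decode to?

lobby

Shifts by position in globe: pos 0: g→p (+9), pos 1: l→m (+1), pos 2: o→x (+9), pos 3: b→c (+1) — repeating every 2. It's a Vigenère-style cipher with numeric key [9,1]: position i shifts by key[i mod 2].
Reversing it on upkch: u−9=l, p−1=o, k−9=b, c−1=b, h−9=y.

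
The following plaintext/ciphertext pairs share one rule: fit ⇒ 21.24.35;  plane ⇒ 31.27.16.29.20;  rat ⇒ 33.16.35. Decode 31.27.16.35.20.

plate

Each letter is replaced by its alphabet position (a=1..z=26) + 15.
Undoing it on 31.27.16.35.20: 31→(31−15)÷1=16=p, 27→(27−15)÷1=12=l, 16→(16−15)÷1=1=a, 35→(35−15)÷1=20=t, 20→(20−15)÷1=5=e.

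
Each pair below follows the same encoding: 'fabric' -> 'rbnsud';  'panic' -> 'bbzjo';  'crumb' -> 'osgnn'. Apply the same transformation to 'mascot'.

Shifts by position in fabric: pos 0: f→r (+12), pos 1: a→b (+1), pos 2: b→n (+12), pos 3: r→s (+1) — repeating every 2. It's a Vigenère-style cipher with numeric key [12,1]: position i shifts by key[i mod 2].
On mascot: m+12=y, a+1=b, s+12=e, c+1=d, o+12=a, t+1=u.

ybedau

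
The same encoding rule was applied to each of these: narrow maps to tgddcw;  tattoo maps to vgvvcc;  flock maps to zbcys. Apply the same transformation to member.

n(13)→t(19) and a(0)→g(6) fit y≡9x+6 (mod 26); the inverse of 9 mod 26 is 3. Each letter's alphabet position (a=0..z=25) is mapped through 9·x+6 mod 26 — an affine cipher.
On member: m(12)→9·12+6≡10=k; e(4)→9·4+6≡16=q; m(12)→9·12+6≡10=k; b(1)→9·1+6≡15=p; e(4)→9·4+6≡16=q; r(17)→9·17+6≡3=d (all mod 26).

kqkpqd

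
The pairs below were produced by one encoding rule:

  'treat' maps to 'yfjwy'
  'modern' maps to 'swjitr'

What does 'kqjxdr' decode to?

myself

The output letters match the input read backwards, each shifted +5: treat reversed is taert. The word is reversed, then every letter is shifted forward by 5.
Undoing it on kqjxdr: shift back: k−5=f, q−5=l, j−5=e, x−5=s, d−5=y, r−5=m → flesym; then reverse → myself.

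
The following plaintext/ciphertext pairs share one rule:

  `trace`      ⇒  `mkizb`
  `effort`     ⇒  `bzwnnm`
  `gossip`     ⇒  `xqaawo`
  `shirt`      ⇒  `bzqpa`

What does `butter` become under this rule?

zmbbcj

The output letters match the input read backwards, each shifted +8: trace reversed is ecart. Read the word backwards and shift each letter +8.
For butter: reverse → rettub; then shift: r+8=z, e+8=m, t+8=b, t+8=b, u+8=c, b+8=j.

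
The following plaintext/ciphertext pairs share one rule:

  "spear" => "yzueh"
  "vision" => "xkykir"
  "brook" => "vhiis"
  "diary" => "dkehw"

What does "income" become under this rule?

krmiau

s(18)→y(24) and p(15)→z(25) fit y≡17x+4 (mod 26); the inverse of 17 mod 26 is 23. Each letter's alphabet position (a=0..z=25) is mapped through 17·x+4 mod 26 — an affine cipher.
Applying it to income: i(8)→17·8+4≡10=k; n(13)→17·13+4≡17=r; c(2)→17·2+4≡12=m; o(14)→17·14+4≡8=i; m(12)→17·12+4≡0=a; e(4)→17·4+4≡20=u (all mod 26).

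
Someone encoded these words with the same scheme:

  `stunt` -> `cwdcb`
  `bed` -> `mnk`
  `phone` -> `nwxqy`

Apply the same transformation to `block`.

tlxuk

The output letters match the input read backwards, each shifted +9: stunt reversed is tnuts. Read the word backwards and shift each letter +9.
On block: reverse → kcolb; then shift: k+9=t, c+9=l, o+9=x, l+9=u, b+9=k.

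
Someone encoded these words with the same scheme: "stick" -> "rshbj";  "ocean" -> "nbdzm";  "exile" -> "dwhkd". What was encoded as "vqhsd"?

Compare letters: s→r is +25, t→s is +25, i→h is +25 — a constant shift. Each letter is shifted forward by 25 in the alphabet (a Caesar shift of +25).
Reversing it on vqhsd: v−25=w, q−25=r, h−25=i, s−25=t, d−25=e.

write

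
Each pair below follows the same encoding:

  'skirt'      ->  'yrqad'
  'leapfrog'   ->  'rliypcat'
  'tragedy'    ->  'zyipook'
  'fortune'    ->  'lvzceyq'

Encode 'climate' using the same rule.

isqvkeq

The shift increases by 1 at each position, starting from +6: 6, 7, 8, ….
On climate: c+6=i, l+7=s, i+8=q, m+9=v, a+10=k, t+11=e, e+12=q.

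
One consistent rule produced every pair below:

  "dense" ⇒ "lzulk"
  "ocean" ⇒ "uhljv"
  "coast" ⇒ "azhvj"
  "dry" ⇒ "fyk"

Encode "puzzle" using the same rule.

lsggbw

The output letters match the input read backwards, each shifted +7: dense reversed is esned. Read the word backwards and shift each letter +7.
For puzzle: reverse → elzzup; then shift: e+7=l, l+7=s, z+7=g, z+7=g, u+7=b, p+7=w.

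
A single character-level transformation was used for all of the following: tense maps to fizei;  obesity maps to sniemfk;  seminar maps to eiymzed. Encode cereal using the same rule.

oidiex

The shift depends on letter class: consonant t→f is +12, but vowel e→i is +4. The rule splits by letter class: vowels +4, consonants +12.
Applying it to cereal: c(cons)+12=o, e(vowel)+4=i, r(cons)+12=d, e(vowel)+4=i, a(vowel)+4=e, l(cons)+12=x.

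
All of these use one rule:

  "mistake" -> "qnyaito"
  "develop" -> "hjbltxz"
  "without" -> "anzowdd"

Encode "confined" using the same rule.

gttmqwoo

In mistake: m→q is +4, i→n is +5, s→y is +6, t→a is +7 — the shift increases by 1 each position. Letter i (0-indexed) is shifted by i+4, so successive shifts are 4, 5, 6, ….
For confined: c+4=g, o+5=t, n+6=t, f+7=m, i+8=q, n+9=w, e+10=o, d+11=o.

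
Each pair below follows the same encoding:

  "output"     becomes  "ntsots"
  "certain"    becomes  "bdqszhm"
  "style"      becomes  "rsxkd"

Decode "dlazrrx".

embassy

Compare letters: o→n is +25, u→t is +25, t→s is +25 — a constant shift. It's a constant shift of +25 (ROT25).
Decoding dlazrrx: d−25=e, l−25=m, a−25=b, z−25=a, r−25=s, r−25=s, x−25=y.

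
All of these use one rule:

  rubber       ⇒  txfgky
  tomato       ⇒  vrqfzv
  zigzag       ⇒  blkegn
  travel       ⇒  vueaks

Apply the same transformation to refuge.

In rubber: r→t is +2, u→x is +3, b→f is +4, b→g is +5 — the shift increases by 1 each position. The shift increases by 1 at each position, starting from +2: 2, 3, 4, ….
On refuge: r+2=t, e+3=h, f+4=j, u+5=z, g+6=m, e+7=l.

thjzml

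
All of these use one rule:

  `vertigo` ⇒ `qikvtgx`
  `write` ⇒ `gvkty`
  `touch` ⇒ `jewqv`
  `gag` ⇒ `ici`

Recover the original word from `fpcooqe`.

command

Read the word backwards and shift each letter +2.
Undoing it on fpcooqe: shift back: f−2=d, p−2=n, c−2=a, o−2=m, o−2=m, q−2=o, e−2=c → dnammoc; then reverse → command.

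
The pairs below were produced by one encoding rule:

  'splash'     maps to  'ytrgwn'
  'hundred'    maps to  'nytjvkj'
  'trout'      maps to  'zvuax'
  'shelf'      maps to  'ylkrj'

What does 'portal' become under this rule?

vsxzer

Shifts by position in splash: pos 0: s→y (+6), pos 1: p→t (+4), pos 2: l→r (+6), pos 3: a→g (+6), pos 4: s→w (+4), pos 5: h→n (+6) — repeating every 3. It's a Vigenère-style cipher with numeric key [6,4,6]: position i shifts by key[i mod 3].
On portal: p+6=v, o+4=s, r+6=x, t+6=z, a+4=e, l+6=r.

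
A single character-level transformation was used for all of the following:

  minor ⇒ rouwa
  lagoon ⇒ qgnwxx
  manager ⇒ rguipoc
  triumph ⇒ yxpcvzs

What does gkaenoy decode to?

between

The shift increases by 1 at each position, starting from +5: 5, 6, 7, ….
Reversing it on gkaenoy: g−5=b, k−6=e, a−7=t, e−8=w, n−9=e, o−10=e, y−11=n.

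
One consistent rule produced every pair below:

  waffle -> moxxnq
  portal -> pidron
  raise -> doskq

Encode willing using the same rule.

msnnsbe

w(22)→m(12) and a(0)→o(14) fit y≡7x+14 (mod 26); the inverse of 7 mod 26 is 15. Each letter's alphabet position (a=0..z=25) is mapped through 7·x+14 mod 26 — an affine cipher.
For willing: w(22)→7·22+14≡12=m; i(8)→7·8+14≡18=s; l(11)→7·11+14≡13=n; l(11)→7·11+14≡13=n; i(8)→7·8+14≡18=s; n(13)→7·13+14≡1=b; g(6)→7·6+14≡4=e (all mod 26).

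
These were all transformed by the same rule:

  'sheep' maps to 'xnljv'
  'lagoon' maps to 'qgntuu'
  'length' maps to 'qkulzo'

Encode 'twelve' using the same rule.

It's a Vigenère-style cipher with numeric key [5,6,7]: position i shifts by key[i mod 3].
On twelve: t+5=y, w+6=c, e+7=l, l+5=q, v+6=b, e+7=l.

yclqbl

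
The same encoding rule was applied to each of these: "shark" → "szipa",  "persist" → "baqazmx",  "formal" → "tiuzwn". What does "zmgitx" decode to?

The output letters match the input read backwards, each shifted +8: shark reversed is krahs. Read the word backwards and shift each letter +8.
Undoing it on zmgitx: shift back: z−8=r, m−8=e, g−8=y, i−8=a, t−8=l, x−8=p → reyalp; then reverse → player.

player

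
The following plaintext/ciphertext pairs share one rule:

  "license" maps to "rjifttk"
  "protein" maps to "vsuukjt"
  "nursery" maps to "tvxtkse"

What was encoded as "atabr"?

usual

The shifts repeat in a cycle of length 2: positions 0,1,… shift by +6, +1, then the pattern repeats.
Decoding atabr: a−6=u, t−1=s, a−6=u, b−1=a, r−6=l.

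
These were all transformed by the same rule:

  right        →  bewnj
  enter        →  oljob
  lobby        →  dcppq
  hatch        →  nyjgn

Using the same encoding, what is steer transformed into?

sjoob

Each letter's alphabet position (a=0..z=25) is mapped through 17·x+24 mod 26 — an affine cipher.
On steer: s(18)→17·18+24≡18=s; t(19)→17·19+24≡9=j; e(4)→17·4+24≡14=o; e(4)→17·4+24≡14=o; r(17)→17·17+24≡1=b (all mod 26).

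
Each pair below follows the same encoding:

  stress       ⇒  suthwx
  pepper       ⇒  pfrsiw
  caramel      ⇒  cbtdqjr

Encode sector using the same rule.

sfewsw

In stress: s→s is +0, t→u is +1, r→t is +2, e→h is +3 — the shift increases by 1 each position. Each letter shifts forward by its position index (0, 1, 2, …) — the shift grows by one for each successive letter.
On sector: s+0=s, e+1=f, c+2=e, t+3=w, o+4=s, r+5=w.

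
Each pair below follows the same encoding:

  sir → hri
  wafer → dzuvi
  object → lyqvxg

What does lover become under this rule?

olevi

Each pair mirrors across the alphabet (s↔h, i↔r, r↔i): positions sum to 25. Letters are reflected about the middle of the alphabet (position → 25−position): Atbash.
For lover: l↔o, o↔l, v↔e, e↔v, r↔i.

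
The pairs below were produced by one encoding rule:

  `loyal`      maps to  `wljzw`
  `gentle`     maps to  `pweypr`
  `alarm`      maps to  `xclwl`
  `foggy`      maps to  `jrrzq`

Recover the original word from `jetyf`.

unity

The output letters match the input read backwards, each shifted +11: loyal reversed is layol. The word is reversed, then every letter is shifted forward by 11.
Reversing it on jetyf: shift back: j−11=y, e−11=t, t−11=i, y−11=n, f−11=u → ytinu; then reverse → unity.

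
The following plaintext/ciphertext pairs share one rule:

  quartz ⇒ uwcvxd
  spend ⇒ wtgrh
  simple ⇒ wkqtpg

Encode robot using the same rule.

vqfqx

The shift depends on letter class: consonant q→u is +4, but vowel u→w is +2. The rule splits by letter class: vowels +2, consonants +4.
For robot: r(cons)+4=v, o(vowel)+2=q, b(cons)+4=f, o(vowel)+2=q, t(cons)+4=x.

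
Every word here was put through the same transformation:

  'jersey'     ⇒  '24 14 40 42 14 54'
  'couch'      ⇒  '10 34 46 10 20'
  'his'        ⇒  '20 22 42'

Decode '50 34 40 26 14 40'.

With a=1..z=26, the number is 2·pos + 4.
Decoding 50 34 40 26 14 40: 50→(50−4)÷2=23=w, 34→(34−4)÷2=15=o, 40→(40−4)÷2=18=r, 26→(26−4)÷2=11=k, 14→(14−4)÷2=5=e, 40→(40−4)÷2=18=r.

worker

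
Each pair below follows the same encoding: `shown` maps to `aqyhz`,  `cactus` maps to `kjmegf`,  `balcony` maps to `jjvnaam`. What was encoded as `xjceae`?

Each letter shifts forward by (position + 8), i.e. 8, 9, 10, … — the shift grows by one for each successive letter.
Decoding xjceae: x−8=p, j−9=a, c−10=s, e−11=t, a−12=o, e−13=r.

pastor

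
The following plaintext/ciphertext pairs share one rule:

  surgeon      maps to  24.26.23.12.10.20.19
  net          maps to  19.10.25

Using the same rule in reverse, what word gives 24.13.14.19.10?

s is letter #19 and maps to 24: an offset of 5. The number is (letter's place in the alphabet, a=1) + 5.
Decoding 24.13.14.19.10: 24→(24−5)÷1=19=s, 13→(13−5)÷1=8=h, 14→(14−5)÷1=9=i, 19→(19−5)÷1=14=n, 10→(10−5)÷1=5=e.

shine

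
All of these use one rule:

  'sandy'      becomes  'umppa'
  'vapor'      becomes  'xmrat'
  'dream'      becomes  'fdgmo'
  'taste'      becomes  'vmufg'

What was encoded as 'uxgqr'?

Shifts by position in sandy: pos 0: s→u (+2), pos 1: a→m (+12), pos 2: n→p (+2), pos 3: d→p (+12) — repeating every 2. It's a Vigenère-style cipher with numeric key [2,12]: position i shifts by key[i mod 2].
Undoing it on uxgqr: u−2=s, x−12=l, g−2=e, q−12=e, r−2=p.

sleep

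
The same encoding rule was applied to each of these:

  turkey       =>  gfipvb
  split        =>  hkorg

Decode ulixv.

force

Each pair mirrors across the alphabet (t↔g, u↔f, r↔i): positions sum to 25. This is the alphabet-reversal cipher (Atbash): a becomes z, b becomes y, etc.
Reversing it on ulixv: u↔f, l↔o, i↔r, x↔c, v↔e.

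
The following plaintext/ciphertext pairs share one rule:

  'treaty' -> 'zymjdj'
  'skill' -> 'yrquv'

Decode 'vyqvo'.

In treaty: t→z is +6, r→y is +7, e→m is +8, a→j is +9 — the shift increases by 1 each position. The shift increases by 1 at each position, starting from +6: 6, 7, 8, ….
Undoing it on vyqvo: v−6=p, y−7=r, q−8=i, v−9=m, o−10=e.

prime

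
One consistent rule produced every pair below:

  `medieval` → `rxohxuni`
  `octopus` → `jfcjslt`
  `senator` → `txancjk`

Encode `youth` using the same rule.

Each letter's alphabet position (a=0..z=25) is mapped through 9·x+13 mod 26 — an affine cipher.
Applying it to youth: y(24)→9·24+13≡21=v; o(14)→9·14+13≡9=j; u(20)→9·20+13≡11=l; t(19)→9·19+13≡2=c; h(7)→9·7+13≡24=y (all mod 26).

vjlcy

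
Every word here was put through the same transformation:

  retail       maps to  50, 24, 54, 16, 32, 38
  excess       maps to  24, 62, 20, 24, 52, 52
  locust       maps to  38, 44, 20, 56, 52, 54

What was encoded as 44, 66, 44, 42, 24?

ozone

With a=1..z=26, the number is 2·pos + 14.
Reversing it on 44, 66, 44, 42, 24: 44→(44−14)÷2=15=o, 66→(66−14)÷2=26=z, 44→(44−14)÷2=15=o, 42→(42−14)÷2=14=n, 24→(24−14)÷2=5=e.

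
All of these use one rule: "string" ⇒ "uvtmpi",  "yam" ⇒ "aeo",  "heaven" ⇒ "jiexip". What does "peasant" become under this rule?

rieuepv

The shift depends on letter class: consonant s→u is +2, but vowel i→m is +4. Two shifts are in play — +4 for a/e/i/o/u, +2 for every other letter.
On peasant: p(cons)+2=r, e(vowel)+4=i, a(vowel)+4=e, s(cons)+2=u, a(vowel)+4=e, n(cons)+2=p, t(cons)+2=v.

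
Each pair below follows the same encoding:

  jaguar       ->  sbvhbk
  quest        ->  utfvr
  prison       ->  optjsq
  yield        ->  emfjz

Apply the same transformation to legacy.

zdbhfm

The output letters match the input read backwards, each shifted +1: jaguar reversed is raugaj. Two steps: reverse the string, then apply a Caesar shift of +1.
For legacy: reverse → ycagel; then shift: y+1=z, c+1=d, a+1=b, g+1=h, e+1=f, l+1=m.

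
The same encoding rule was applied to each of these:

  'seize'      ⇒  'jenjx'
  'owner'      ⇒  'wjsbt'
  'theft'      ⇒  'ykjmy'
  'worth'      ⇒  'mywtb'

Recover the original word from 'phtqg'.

block

The output letters match the input read backwards, each shifted +5: seize reversed is ezies. Two steps: reverse the string, then apply a Caesar shift of +5.
Undoing it on phtqg: shift back: p−5=k, h−5=c, t−5=o, q−5=l, g−5=b → kcolb; then reverse → block.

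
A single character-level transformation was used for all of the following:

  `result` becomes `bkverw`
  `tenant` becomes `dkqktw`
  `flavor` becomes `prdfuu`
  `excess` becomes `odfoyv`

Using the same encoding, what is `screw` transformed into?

Shifts by position in result: pos 0: r→b (+10), pos 1: e→k (+6), pos 2: s→v (+3), pos 3: u→e (+10), pos 4: l→r (+6), pos 5: t→w (+3) — repeating every 3. The shifts repeat in a cycle of length 3: positions 0,1,… shift by +10, +6, +3, then the pattern repeats.
For screw: s+10=c, c+6=i, r+3=u, e+10=o, w+6=c.

ciuoc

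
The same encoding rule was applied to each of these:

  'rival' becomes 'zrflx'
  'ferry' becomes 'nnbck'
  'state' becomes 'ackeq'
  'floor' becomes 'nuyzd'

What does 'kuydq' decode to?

The shift increases by 1 at each position, starting from +8: 8, 9, 10, ….
Undoing it on kuydq: k−8=c, u−9=l, y−10=o, d−11=s, q−12=e.

close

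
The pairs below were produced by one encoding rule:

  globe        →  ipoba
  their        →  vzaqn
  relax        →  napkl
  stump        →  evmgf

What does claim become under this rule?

g(6)→i(8) and l(11)→p(15) fit y≡17x+10 (mod 26); the inverse of 17 mod 26 is 23. Treating letters as 0–25, the rule is x ↦ 17x + 10 (mod 26).
On claim: c(2)→17·2+10≡18=s; l(11)→17·11+10≡15=p; a(0)→17·0+10≡10=k; i(8)→17·8+10≡16=q; m(12)→17·12+10≡6=g (all mod 26).

spkqg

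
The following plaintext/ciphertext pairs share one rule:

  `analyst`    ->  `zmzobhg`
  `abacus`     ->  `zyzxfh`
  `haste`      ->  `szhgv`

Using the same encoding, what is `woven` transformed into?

dlevm

Each pair mirrors across the alphabet (a↔z, n↔m, a↔z): positions sum to 25. Each letter is replaced by its mirror in the alphabet: a↔z, b↔y, c↔x, and so on (the Atbash cipher).
On woven: w↔d, o↔l, v↔e, e↔v, n↔m.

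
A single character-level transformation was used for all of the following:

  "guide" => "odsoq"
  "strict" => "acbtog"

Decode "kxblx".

In guide: g→o is +8, u→d is +9, i→s is +10, d→o is +11 — the shift increases by 1 each position. The shift increases by 1 at each position, starting from +8: 8, 9, 10, ….
Undoing it on kxblx: k−8=c, x−9=o, b−10=r, l−11=a, x−12=l.

coral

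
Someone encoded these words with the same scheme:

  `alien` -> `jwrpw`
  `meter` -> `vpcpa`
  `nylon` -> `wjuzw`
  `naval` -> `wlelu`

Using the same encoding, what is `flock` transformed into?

It's a Vigenère-style cipher with numeric key [9,11]: position i shifts by key[i mod 2].
On flock: f+9=o, l+11=w, o+9=x, c+11=n, k+9=t.

owxnt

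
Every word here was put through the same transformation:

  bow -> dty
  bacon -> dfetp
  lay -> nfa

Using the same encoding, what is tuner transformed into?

vzpjt

Vowels shift forward by 5 and consonants shift forward by 2.
For tuner: t(cons)+2=v, u(vowel)+5=z, n(cons)+2=p, e(vowel)+5=j, r(cons)+2=t.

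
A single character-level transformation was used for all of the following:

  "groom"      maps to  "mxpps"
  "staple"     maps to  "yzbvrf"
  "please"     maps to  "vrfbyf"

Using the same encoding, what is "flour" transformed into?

lrpvx

Vowels shift forward by 1 and consonants shift forward by 6.
For flour: f(cons)+6=l, l(cons)+6=r, o(vowel)+1=p, u(vowel)+1=v, r(cons)+6=x.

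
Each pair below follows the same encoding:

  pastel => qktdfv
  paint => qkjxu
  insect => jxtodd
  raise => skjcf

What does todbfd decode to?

secret

Shifts by position in pastel: pos 0: p→q (+1), pos 1: a→k (+10), pos 2: s→t (+1), pos 3: t→d (+10) — repeating every 2. A repeating key of period 2 is used — shifts +1, +10 over and over.
Reversing it on todbfd: t−1=s, o−10=e, d−1=c, b−10=r, f−1=e, d−10=t.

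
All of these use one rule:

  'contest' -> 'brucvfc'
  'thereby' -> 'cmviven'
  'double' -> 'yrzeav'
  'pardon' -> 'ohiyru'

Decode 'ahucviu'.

c(2)→b(1) and o(14)→r(17) fit y≡23x+7 (mod 26); the inverse of 23 mod 26 is 17. This is an affine cipher: with a=0,…,z=25, each position x becomes (23x+7) mod 26.
Undoing it on ahucviu: a(0)→17·(0−7)≡11=l; h(7)→17·(7−7)≡0=a; u(20)→17·(20−7)≡13=n; c(2)→17·(2−7)≡19=t; v(21)→17·(21−7)≡4=e; i(8)→17·(8−7)≡17=r; u(20)→17·(20−7)≡13=n (all mod 26).

lantern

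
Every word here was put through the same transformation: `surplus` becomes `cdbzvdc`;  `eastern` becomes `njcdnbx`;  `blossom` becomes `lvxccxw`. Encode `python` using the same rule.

zidrxx

The shift depends on letter class: consonant s→c is +10, but vowel u→d is +9. The rule splits by letter class: vowels +9, consonants +10.
On python: p(cons)+10=z, y(cons)+10=i, t(cons)+10=d, h(cons)+10=r, o(vowel)+9=x, n(cons)+10=x.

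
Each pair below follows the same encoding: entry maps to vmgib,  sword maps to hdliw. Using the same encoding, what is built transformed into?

yfrog

Letters are reflected about the middle of the alphabet (position → 25−position): Atbash.
On built: b↔y, u↔f, i↔r, l↔o, t↔g.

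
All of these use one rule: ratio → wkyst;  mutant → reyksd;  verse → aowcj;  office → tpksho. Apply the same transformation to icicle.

The shifts repeat in a cycle of length 2: positions 0,1,… shift by +5, +10, then the pattern repeats.
On icicle: i+5=n, c+10=m, i+5=n, c+10=m, l+5=q, e+10=o.

nmnmqo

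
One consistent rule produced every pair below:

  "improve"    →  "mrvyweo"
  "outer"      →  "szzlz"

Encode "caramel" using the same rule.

gfxhunv

The shift increases by 1 at each position, starting from +4: 4, 5, 6, ….
For caramel: c+4=g, a+5=f, r+6=x, a+7=h, m+8=u, e+9=n, l+10=v.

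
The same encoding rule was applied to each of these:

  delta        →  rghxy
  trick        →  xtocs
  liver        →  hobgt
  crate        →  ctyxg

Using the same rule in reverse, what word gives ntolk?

bring

d(3)→r(17) and e(4)→g(6) fit y≡15x+24 (mod 26); the inverse of 15 mod 26 is 7. Treating letters as 0–25, the rule is x ↦ 15x + 24 (mod 26).
Decoding ntolk: n(13)→7·(13−24)≡1=b; t(19)→7·(19−24)≡17=r; o(14)→7·(14−24)≡8=i; l(11)→7·(11−24)≡13=n; k(10)→7·(10−24)≡6=g (all mod 26).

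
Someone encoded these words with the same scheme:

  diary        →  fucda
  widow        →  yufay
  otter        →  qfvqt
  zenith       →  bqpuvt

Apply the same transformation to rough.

Shifts by position in diary: pos 0: d→f (+2), pos 1: i→u (+12), pos 2: a→c (+2), pos 3: r→d (+12) — repeating every 2. A repeating key of period 2 is used — shifts +2, +12 over and over.
On rough: r+2=t, o+12=a, u+2=w, g+12=s, h+2=j.

tawsj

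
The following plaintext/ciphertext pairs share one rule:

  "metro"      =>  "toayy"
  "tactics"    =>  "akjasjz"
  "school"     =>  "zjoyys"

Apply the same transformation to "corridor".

The shift depends on letter class: consonant m→t is +7, but vowel e→o is +10. The rule splits by letter class: vowels +10, consonants +7.
On corridor: c(cons)+7=j, o(vowel)+10=y, r(cons)+7=y, r(cons)+7=y, i(vowel)+10=s, d(cons)+7=k, o(vowel)+10=y, r(cons)+7=y.

jyyyskyy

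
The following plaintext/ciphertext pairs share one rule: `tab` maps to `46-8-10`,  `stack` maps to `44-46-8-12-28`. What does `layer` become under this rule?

t(#20)→46 and a(#1)→8: differences scale by 2, so n = 2·pos + 6. The formula is n = 2×(alphabet index, a=1) + 6.
Applying it to layer: l=12→30, a=1→8, y=25→56, e=5→16, r=18→42.

30-8-56-16-42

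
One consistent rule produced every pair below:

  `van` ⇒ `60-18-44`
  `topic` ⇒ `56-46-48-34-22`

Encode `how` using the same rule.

32-46-62

Each letter becomes 2×(its alphabet position, a=1..z=26) + 16.
On how: h=8→32, o=15→46, w=23→62.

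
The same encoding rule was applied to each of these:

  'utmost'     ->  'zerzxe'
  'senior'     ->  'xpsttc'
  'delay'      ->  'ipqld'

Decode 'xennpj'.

sticky

Shifts by position in utmost: pos 0: u→z (+5), pos 1: t→e (+11), pos 2: m→r (+5), pos 3: o→z (+11) — repeating every 2. The shifts repeat in a cycle of length 2: positions 0,1,… shift by +5, +11, then the pattern repeats.
Undoing it on xennpj: x−5=s, e−11=t, n−5=i, n−11=c, p−5=k, j−11=y.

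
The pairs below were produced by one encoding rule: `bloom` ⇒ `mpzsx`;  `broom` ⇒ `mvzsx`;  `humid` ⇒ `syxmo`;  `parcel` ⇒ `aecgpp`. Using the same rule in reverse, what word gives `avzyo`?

proud

Shifts by position in bloom: pos 0: b→m (+11), pos 1: l→p (+4), pos 2: o→z (+11), pos 3: o→s (+4) — repeating every 2. It's a Vigenère-style cipher with numeric key [11,4]: position i shifts by key[i mod 2].
Decoding avzyo: a−11=p, v−4=r, z−11=o, y−4=u, o−11=d.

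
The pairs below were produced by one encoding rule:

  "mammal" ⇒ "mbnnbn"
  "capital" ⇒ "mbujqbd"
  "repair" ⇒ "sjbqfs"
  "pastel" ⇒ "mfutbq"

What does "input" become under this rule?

uvqoj

The output letters match the input read backwards, each shifted +1: mammal reversed is lammam. The word is reversed, then every letter is shifted forward by 1.
On input: reverse → tupni; then shift: t+1=u, u+1=v, p+1=q, n+1=o, i+1=j.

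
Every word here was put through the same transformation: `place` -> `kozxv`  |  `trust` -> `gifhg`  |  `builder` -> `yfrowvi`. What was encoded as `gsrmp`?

think

Each pair mirrors across the alphabet (p↔k, l↔o, a↔z): positions sum to 25. This is the alphabet-reversal cipher (Atbash): a becomes z, b becomes y, etc.
Reversing it on gsrmp: g↔t, s↔h, r↔i, m↔n, p↔k.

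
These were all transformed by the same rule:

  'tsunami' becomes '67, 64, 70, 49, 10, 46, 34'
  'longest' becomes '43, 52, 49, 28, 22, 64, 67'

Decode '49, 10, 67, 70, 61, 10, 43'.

natural

t(#20)→67 and s(#19)→64: differences scale by 3, so n = 3·pos + 7. With a=1..z=26, the number is 3·pos + 7.
Undoing it on 49, 10, 67, 70, 61, 10, 43: 49→(49−7)÷3=14=n, 10→(10−7)÷3=1=a, 67→(67−7)÷3=20=t, 70→(70−7)÷3=21=u, 61→(61−7)÷3=18=r, 10→(10−7)÷3=1=a, 43→(43−7)÷3=12=l.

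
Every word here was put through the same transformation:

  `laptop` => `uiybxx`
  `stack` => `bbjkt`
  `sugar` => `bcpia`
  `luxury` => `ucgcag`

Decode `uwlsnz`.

Shifts by position in laptop: pos 0: l→u (+9), pos 1: a→i (+8), pos 2: p→y (+9), pos 3: t→b (+8) — repeating every 2. The shifts repeat in a cycle of length 2: positions 0,1,… shift by +9, +8, then the pattern repeats.
Reversing it on uwlsnz: u−9=l, w−8=o, l−9=c, s−8=k, n−9=e, z−8=r.

locker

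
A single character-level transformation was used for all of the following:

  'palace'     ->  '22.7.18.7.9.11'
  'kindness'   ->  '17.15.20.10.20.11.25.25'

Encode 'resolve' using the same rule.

24.11.25.21.18.28.11

Each letter is replaced by its alphabet position (a=1..z=26) + 6.
Applying it to resolve: r=18→24, e=5→11, s=19→25, o=15→21, l=12→18, v=22→28, e=5→11.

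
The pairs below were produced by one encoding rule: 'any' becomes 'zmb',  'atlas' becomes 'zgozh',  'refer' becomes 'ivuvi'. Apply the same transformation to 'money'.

nlmvb

Each letter is replaced by its mirror in the alphabet: a↔z, b↔y, c↔x, and so on (the Atbash cipher).
For money: m↔n, o↔l, n↔m, e↔v, y↔b.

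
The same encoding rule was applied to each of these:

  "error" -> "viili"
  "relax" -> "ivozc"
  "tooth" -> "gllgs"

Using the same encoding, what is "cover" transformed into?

Each pair mirrors across the alphabet (e↔v, r↔i, r↔i): positions sum to 25. Each letter is replaced by its mirror in the alphabet: a↔z, b↔y, c↔x, and so on (the Atbash cipher).
For cover: c↔x, o↔l, v↔e, e↔v, r↔i.

xlevi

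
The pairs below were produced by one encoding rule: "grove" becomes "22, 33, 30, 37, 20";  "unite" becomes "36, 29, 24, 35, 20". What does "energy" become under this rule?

The number is (letter's place in the alphabet, a=1) + 15.
For energy: e=5→20, n=14→29, e=5→20, r=18→33, g=7→22, y=25→40.

20, 29, 20, 33, 22, 40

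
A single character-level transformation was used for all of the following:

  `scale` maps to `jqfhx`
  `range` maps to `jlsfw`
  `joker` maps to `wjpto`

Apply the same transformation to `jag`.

The output letters match the input read backwards, each shifted +5: scale reversed is elacs. The word is reversed, then every letter is shifted forward by 5.
For jag: reverse → gaj; then shift: g+5=l, a+5=f, j+5=o.

lfo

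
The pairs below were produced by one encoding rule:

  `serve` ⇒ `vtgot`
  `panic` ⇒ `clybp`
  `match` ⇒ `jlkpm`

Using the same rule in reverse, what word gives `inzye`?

s(18)→v(21) and e(4)→t(19) fit y≡15x+11 (mod 26); the inverse of 15 mod 26 is 7. Treating letters as 0–25, the rule is x ↦ 15x + 11 (mod 26).
Reversing it on inzye: i(8)→7·(8−11)≡5=f; n(13)→7·(13−11)≡14=o; z(25)→7·(25−11)≡20=u; y(24)→7·(24−11)≡13=n; e(4)→7·(4−11)≡3=d (all mod 26).

found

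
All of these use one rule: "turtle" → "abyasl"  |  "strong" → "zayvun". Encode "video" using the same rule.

Compare letters: t→a is +7, u→b is +7, r→y is +7 — a constant shift. This is a Caesar cipher with shift 7.
Applying it to video: v+7=c, i+7=p, d+7=k, e+7=l, o+7=v.

cpklv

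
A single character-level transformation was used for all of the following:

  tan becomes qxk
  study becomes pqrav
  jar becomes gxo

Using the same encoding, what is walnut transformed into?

txikrq

It's a constant shift of +23 (ROT23).
On walnut: w+23=t, a+23=x, l+23=i, n+23=k, u+23=r, t+23=q.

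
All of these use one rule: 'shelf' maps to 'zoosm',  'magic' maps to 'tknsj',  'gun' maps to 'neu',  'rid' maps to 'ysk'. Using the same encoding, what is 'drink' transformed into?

The shift depends on letter class: consonant s→z is +7, but vowel e→o is +10. Vowels shift forward by 10 and consonants shift forward by 7.
For drink: d(cons)+7=k, r(cons)+7=y, i(vowel)+10=s, n(cons)+7=u, k(cons)+7=r.

kysur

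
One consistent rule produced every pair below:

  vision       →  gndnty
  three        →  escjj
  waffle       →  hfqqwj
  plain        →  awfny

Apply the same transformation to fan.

The shift depends on letter class: consonant v→g is +11, but vowel i→n is +5. The rule splits by letter class: vowels +5, consonants +11.
For fan: f(cons)+11=q, a(vowel)+5=f, n(cons)+11=y.

qfy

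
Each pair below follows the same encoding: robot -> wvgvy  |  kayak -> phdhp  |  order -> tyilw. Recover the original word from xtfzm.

smash

Shifts by position in robot: pos 0: r→w (+5), pos 1: o→v (+7), pos 2: b→g (+5), pos 3: o→v (+7) — repeating every 2. The shifts repeat in a cycle of length 2: positions 0,1,… shift by +5, +7, then the pattern repeats.
Decoding xtfzm: x−5=s, t−7=m, f−5=a, z−7=s, m−5=h.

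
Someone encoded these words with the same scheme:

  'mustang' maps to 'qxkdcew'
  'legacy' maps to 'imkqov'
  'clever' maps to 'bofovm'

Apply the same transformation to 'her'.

The output letters match the input read backwards, each shifted +10: mustang reversed is gnatsum. Read the word backwards and shift each letter +10.
On her: reverse → reh; then shift: r+10=b, e+10=o, h+10=r.

bor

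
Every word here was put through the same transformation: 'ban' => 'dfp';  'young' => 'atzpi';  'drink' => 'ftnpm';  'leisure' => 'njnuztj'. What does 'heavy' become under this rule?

jjfxa

The shift depends on letter class: consonant b→d is +2, but vowel a→f is +5. Two shifts are in play — +5 for a/e/i/o/u, +2 for every other letter.
Applying it to heavy: h(cons)+2=j, e(vowel)+5=j, a(vowel)+5=f, v(cons)+2=x, y(cons)+2=a.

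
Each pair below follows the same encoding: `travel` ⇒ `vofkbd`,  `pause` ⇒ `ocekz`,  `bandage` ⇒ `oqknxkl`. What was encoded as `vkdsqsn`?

digital

The output letters match the input read backwards, each shifted +10: travel reversed is levart. Read the word backwards and shift each letter +10.
Decoding vkdsqsn: shift back: v−10=l, k−10=a, d−10=t, s−10=i, q−10=g, s−10=i, n−10=d → latigid; then reverse → digital.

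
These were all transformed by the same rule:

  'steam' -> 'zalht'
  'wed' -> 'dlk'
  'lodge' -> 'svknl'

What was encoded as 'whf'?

pay

Compare letters: s→z is +7, t→a is +7, e→l is +7 — a constant shift. Each letter is shifted forward by 7 in the alphabet (a Caesar shift of +7).
Reversing it on whf: w−7=p, h−7=a, f−7=y.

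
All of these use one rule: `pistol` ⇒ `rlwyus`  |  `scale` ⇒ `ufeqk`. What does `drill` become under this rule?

In pistol: p→r is +2, i→l is +3, s→w is +4, t→y is +5 — the shift increases by 1 each position. Letter i (0-indexed) is shifted by i+2, so successive shifts are 2, 3, 4, ….
On drill: d+2=f, r+3=u, i+4=m, l+5=q, l+6=r.

fumqr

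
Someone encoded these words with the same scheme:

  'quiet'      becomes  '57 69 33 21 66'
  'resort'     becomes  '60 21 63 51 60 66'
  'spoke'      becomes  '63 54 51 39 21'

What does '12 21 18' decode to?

bed

q(#17)→57 and u(#21)→69: differences scale by 3, so n = 3·pos + 6. Each letter becomes 3×(its alphabet position, a=1..z=26) + 6.
Reversing it on 12 21 18: 12→(12−6)÷3=2=b, 21→(21−6)÷3=5=e, 18→(18−6)÷3=4=d.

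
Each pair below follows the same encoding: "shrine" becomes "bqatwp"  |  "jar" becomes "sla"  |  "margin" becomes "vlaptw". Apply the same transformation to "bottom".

kzcczv

The shift depends on letter class: consonant s→b is +9, but vowel i→t is +11. Vowels shift forward by 11 and consonants shift forward by 9.
For bottom: b(cons)+9=k, o(vowel)+11=z, t(cons)+9=c, t(cons)+9=c, o(vowel)+11=z, m(cons)+9=v.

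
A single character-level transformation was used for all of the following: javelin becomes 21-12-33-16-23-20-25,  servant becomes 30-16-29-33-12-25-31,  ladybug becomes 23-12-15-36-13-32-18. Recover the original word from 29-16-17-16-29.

refer

j is letter #10 and maps to 21: an offset of 11. The number is (letter's place in the alphabet, a=1) + 11.
Undoing it on 29-16-17-16-29: 29→(29−11)÷1=18=r, 16→(16−11)÷1=5=e, 17→(17−11)÷1=6=f, 16→(16−11)÷1=5=e, 29→(29−11)÷1=18=r.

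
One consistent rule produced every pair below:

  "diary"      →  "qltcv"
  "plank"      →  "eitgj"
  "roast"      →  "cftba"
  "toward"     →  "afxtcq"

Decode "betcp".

spare

d(3)→q(16) and i(8)→l(11) fit y≡25x+19 (mod 26); the inverse of 25 mod 26 is 25. Treating letters as 0–25, the rule is x ↦ 25x + 19 (mod 26).
Undoing it on betcp: b(1)→25·(1−19)≡18=s; e(4)→25·(4−19)≡15=p; t(19)→25·(19−19)≡0=a; c(2)→25·(2−19)≡17=r; p(15)→25·(15−19)≡4=e (all mod 26).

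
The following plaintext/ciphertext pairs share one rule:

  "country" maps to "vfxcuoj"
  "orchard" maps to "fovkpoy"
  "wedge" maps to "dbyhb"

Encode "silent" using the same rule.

rnwbcu

Treating letters as 0–25, the rule is x ↦ 3x + 15 (mod 26).
Applying it to silent: s(18)→3·18+15≡17=r; i(8)→3·8+15≡13=n; l(11)→3·11+15≡22=w; e(4)→3·4+15≡1=b; n(13)→3·13+15≡2=c; t(19)→3·19+15≡20=u (all mod 26).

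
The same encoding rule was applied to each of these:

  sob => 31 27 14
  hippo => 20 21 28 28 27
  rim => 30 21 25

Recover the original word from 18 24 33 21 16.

fluid

s is letter #19 and maps to 31: an offset of 12. The number is (letter's place in the alphabet, a=1) + 12.
Undoing it on 18 24 33 21 16: 18→(18−12)÷1=6=f, 24→(24−12)÷1=12=l, 33→(33−12)÷1=21=u, 21→(21−12)÷1=9=i, 16→(16−12)÷1=4=d.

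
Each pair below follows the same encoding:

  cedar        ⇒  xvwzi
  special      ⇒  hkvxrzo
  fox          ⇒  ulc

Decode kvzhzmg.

peasant

Each pair mirrors across the alphabet (c↔x, e↔v, d↔w): positions sum to 25. Each letter is replaced by its mirror in the alphabet: a↔z, b↔y, c↔x, and so on (the Atbash cipher).
Decoding kvzhzmg: k↔p, v↔e, z↔a, h↔s, z↔a, m↔n, g↔t.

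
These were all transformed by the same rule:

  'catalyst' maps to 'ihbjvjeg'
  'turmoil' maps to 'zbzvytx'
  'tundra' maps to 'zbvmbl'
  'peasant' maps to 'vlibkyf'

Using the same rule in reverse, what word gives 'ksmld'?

In catalyst: c→i is +6, a→h is +7, t→b is +8, a→j is +9 — the shift increases by 1 each position. Letter i (0-indexed) is shifted by i+6, so successive shifts are 6, 7, 8, ….
Undoing it on ksmld: k−6=e, s−7=l, m−8=e, l−9=c, d−10=t.

elect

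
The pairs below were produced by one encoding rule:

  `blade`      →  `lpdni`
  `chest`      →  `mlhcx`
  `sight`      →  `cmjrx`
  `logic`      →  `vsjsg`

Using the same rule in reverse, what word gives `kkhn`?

It's a Vigenère-style cipher with numeric key [10,4,3]: position i shifts by key[i mod 3].
Reversing it on kkhn: k−10=a, k−4=g, h−3=e, n−10=d.

aged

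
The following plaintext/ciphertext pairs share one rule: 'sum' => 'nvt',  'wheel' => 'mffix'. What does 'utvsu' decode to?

trust

The output letters match the input read backwards, each shifted +1: sum reversed is mus. The word is reversed, then every letter is shifted forward by 1.
Reversing it on utvsu: shift back: u−1=t, t−1=s, v−1=u, s−1=r, u−1=t → tsurt; then reverse → trust.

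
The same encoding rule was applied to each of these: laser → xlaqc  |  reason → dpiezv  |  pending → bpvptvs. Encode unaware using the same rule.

gyiilzq

Shifts by position in laser: pos 0: l→x (+12), pos 1: a→l (+11), pos 2: s→a (+8), pos 3: e→q (+12), pos 4: r→c (+11) — repeating every 3. A repeating key of period 3 is used — shifts +12, +11, +8 over and over.
Applying it to unaware: u+12=g, n+11=y, a+8=i, w+12=i, a+11=l, r+8=z, e+12=q.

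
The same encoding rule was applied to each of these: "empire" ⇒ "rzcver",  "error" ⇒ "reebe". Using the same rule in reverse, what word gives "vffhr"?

Compare letters: e→r is +13, m→z is +13, p→c is +13 — a constant shift. Every letter moves 13 places later in the alphabet, wrapping around z→a.
Decoding vffhr: v−13=i, f−13=s, f−13=s, h−13=u, r−13=e.

issue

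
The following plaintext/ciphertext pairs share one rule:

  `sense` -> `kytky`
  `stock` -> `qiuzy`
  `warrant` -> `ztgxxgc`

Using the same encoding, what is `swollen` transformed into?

The output letters match the input read backwards, each shifted +6: sense reversed is esnes. The word is reversed, then every letter is shifted forward by 6.
On swollen: reverse → nellows; then shift: n+6=t, e+6=k, l+6=r, l+6=r, o+6=u, w+6=c, s+6=y.

tkrrucy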